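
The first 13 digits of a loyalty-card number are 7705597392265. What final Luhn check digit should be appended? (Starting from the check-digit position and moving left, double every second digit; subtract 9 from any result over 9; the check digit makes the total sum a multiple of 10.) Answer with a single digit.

Partial digits right→left: 5 6 2 2 9 3 7 9 5 5 0 7 7
Double every second digit counting from the check-digit position (so the 1st, 3rd, 5th, ... of the partial from the right).
  doubled (with −9 where >9): 1 4 9 5 1 0 5 → sum 25
  kept as-is: 6 2 3 9 5 7 → sum 32
Total = 25 + 32 = 57.
Check digit = (10 − (57 mod 10)) mod 10 = 3.

3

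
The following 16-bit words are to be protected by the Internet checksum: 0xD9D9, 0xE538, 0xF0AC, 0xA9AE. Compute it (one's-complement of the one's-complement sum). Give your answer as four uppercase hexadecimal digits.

A691

One's-complement addition (fold any carry out of bit 15 back into bit 0):
  0xD9D9 + 0xE538 = 0x1BF11 → wrap carry → 0xBF12
  0xBF12 + 0xF0AC = 0x1AFBE → wrap carry → 0xAFBF
  0xAFBF + 0xA9AE = 0x1596D → wrap carry → 0x596E
One's-complement sum = 0x596E.
Checksum = ~0x596E & 0xFFFF = 0xA691.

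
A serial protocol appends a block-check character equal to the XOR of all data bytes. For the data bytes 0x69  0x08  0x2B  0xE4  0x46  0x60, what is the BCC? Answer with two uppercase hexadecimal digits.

88

XOR the bytes together:
  start with 0x69
  0x69 ⊕ 0x08 = 0x61
  0x61 ⊕ 0x2B = 0x4A
  0x4A ⊕ 0xE4 = 0xAE
  0xAE ⊕ 0x46 = 0xE8
  0xE8 ⊕ 0x60 = 0x88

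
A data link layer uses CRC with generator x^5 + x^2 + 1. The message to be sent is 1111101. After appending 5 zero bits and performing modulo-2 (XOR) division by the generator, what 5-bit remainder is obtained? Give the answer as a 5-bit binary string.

Append 5 zeros: 111110100000. Divide by 100101 (XOR where the leading bit is 1):
  pos 0: 111110 XOR 100101 = 011011
  pos 1: 110111 XOR 100101 = 010010
  pos 2: 100100 XOR 100101 = 000001
Remainder (last 5 bits) = 10000. This is the CRC / FCS.

10000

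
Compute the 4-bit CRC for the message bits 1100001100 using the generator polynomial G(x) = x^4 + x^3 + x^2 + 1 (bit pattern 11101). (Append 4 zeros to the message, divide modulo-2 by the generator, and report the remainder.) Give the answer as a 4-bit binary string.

0110

Append 4 zeros: 11000011000000. Divide by 11101 (XOR where the leading bit is 1):
  pos 0: 11000 XOR 11101 = 00101
  pos 2: 10101 XOR 11101 = 01000
  pos 3: 10001 XOR 11101 = 01100
  pos 4: 11000 XOR 11101 = 00101
  pos 6: 10100 XOR 11101 = 01001
  pos 7: 10010 XOR 11101 = 01111
  pos 8: 11110 XOR 11101 = 00011
Remainder (last 4 bits) = 0110. This is the CRC / FCS.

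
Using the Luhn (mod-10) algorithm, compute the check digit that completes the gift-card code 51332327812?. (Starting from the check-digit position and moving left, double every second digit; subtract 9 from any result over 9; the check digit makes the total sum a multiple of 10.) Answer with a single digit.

Partial digits right→left: 2 1 8 7 2 3 2 3 3 1 5
Double every second digit counting from the check-digit position (so the 1st, 3rd, 5th, ... of the partial from the right).
  doubled (with −9 where >9): 4 7 4 4 6 1 → sum 26
  kept as-is: 1 7 3 3 1 → sum 15
Total = 26 + 15 = 41.
Check digit = (10 − (41 mod 10)) mod 10 = 9.

9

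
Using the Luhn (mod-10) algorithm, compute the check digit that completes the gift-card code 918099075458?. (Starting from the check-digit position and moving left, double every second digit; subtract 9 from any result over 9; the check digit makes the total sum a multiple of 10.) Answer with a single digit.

3

Partial digits right→left: 8 5 4 5 7 0 9 9 0 8 1 9
Double every second digit counting from the check-digit position (so the 1st, 3rd, 5th, ... of the partial from the right).
  doubled (with −9 where >9): 7 8 5 9 0 2 → sum 31
  kept as-is: 5 5 0 9 8 9 → sum 36
Total = 31 + 36 = 67.
Check digit = (10 − (67 mod 10)) mod 10 = 3.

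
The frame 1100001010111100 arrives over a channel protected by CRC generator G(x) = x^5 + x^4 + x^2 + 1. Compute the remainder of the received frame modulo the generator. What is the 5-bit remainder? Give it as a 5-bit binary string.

Modulo-2 division of 1100001010111100 by 110101:
  pos 0: 110000 XOR 110101 = 000101
  pos 3: 101101 XOR 110101 = 011000
  pos 4: 110000 XOR 110101 = 000101
  pos 7: 101111 XOR 110101 = 011010
  pos 8: 110101 XOR 110101 = 000000
Remainder = 00000 (zero — the frame passes the CRC check).

00000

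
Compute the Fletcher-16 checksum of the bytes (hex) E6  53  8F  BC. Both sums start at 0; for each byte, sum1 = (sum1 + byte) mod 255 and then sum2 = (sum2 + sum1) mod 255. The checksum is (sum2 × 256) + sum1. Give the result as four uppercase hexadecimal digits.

7186

Running sums (mod 255):
  after byte 0 (E6): sum1=230, sum2=230
  after byte 1 (53): sum1=58, sum2=33
  after byte 2 (8F): sum1=201, sum2=234
  after byte 3 (BC): sum1=134, sum2=113
Checksum = sum2·256 + sum1 = 113·256 + 134 = 29062 = 0x7186.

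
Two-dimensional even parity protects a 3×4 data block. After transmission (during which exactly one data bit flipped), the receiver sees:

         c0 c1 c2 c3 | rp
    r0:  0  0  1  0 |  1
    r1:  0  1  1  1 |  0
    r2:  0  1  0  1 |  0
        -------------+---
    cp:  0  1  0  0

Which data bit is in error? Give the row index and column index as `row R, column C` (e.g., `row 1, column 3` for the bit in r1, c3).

Recompute each row's even parity and compare to rp:
  r0: data parity 1, sent rp 1 → ok
  r1: data parity 1, sent rp 0 → mismatch
  r2: data parity 0, sent rp 0 → ok
Recompute each column's even parity and compare to cp:
  c0: data parity 0, sent cp 0 → ok
  c1: data parity 0, sent cp 1 → mismatch
  c2: data parity 0, sent cp 0 → ok
  c3: data parity 0, sent cp 0 → ok
Exactly one row (r1) and one column (c1) fail → the flipped bit is at their intersection.

row 1, column 1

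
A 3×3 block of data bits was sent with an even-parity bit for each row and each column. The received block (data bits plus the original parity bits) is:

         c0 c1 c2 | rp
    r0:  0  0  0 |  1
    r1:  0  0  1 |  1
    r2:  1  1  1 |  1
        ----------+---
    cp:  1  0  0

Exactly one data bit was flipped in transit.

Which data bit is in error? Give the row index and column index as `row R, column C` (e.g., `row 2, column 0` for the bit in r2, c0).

Recompute each row's even parity and compare to rp:
  r0: data parity 0, sent rp 1 → mismatch
  r1: data parity 1, sent rp 1 → ok
  r2: data parity 1, sent rp 1 → ok
Recompute each column's even parity and compare to cp:
  c0: data parity 1, sent cp 1 → ok
  c1: data parity 1, sent cp 0 → mismatch
  c2: data parity 0, sent cp 0 → ok
Exactly one row (r0) and one column (c1) fail → the flipped bit is at their intersection.

row 0, column 1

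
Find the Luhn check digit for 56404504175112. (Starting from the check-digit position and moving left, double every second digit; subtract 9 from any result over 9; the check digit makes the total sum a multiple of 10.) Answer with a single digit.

7

Partial digits right→left: 2 1 1 5 7 1 4 0 5 4 0 4 6 5
Double every second digit counting from the check-digit position (so the 1st, 3rd, 5th, ... of the partial from the right).
  doubled (with −9 where >9): 4 2 5 8 1 0 3 → sum 23
  kept as-is: 1 5 1 0 4 4 5 → sum 20
Total = 23 + 20 = 43.
Check digit = (10 − (43 mod 10)) mod 10 = 7.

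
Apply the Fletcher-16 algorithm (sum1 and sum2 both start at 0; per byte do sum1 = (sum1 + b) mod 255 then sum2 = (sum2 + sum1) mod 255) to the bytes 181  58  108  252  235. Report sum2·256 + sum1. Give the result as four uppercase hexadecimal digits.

Running sums (mod 255):
  after byte 0 (181): sum1=181, sum2=181
  after byte 1 (58): sum1=239, sum2=165
  after byte 2 (108): sum1=92, sum2=2
  after byte 3 (252): sum1=89, sum2=91
  after byte 4 (235): sum1=69, sum2=160
Checksum = sum2·256 + sum1 = 160·256 + 69 = 41029 = 0xA045.

A045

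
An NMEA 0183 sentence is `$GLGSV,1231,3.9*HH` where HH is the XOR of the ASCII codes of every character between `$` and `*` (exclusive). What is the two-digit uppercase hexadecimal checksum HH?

6C

XOR the ASCII codes of the payload characters:
  'G' = 0x47 → acc = 0x47
  'L' = 0x4C → acc = 0x0B
  'G' = 0x47 → acc = 0x4C
  'S' = 0x53 → acc = 0x1F
  'V' = 0x56 → acc = 0x49
  ',' = 0x2C → acc = 0x65
  '1' = 0x31 → acc = 0x54
  '2' = 0x32 → acc = 0x66
  '3' = 0x33 → acc = 0x55
  '1' = 0x31 → acc = 0x64
  ',' = 0x2C → acc = 0x48
  '3' = 0x33 → acc = 0x7B
  '.' = 0x2E → acc = 0x55
  '9' = 0x39 → acc = 0x6C
Checksum = 0x6C.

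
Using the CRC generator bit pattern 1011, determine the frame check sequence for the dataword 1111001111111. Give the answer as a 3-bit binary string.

Append 3 zeros: 1111001111111000. Divide by 1011 (XOR where the leading bit is 1):
  pos 0: 1111 XOR 1011 = 0100
  pos 1: 1000 XOR 1011 = 0011
  pos 3: 1101 XOR 1011 = 0110
  pos 4: 1101 XOR 1011 = 0110
  pos 5: 1101 XOR 1011 = 0110
  pos 6: 1101 XOR 1011 = 0110
  pos 7: 1101 XOR 1011 = 0110
  pos 8: 1101 XOR 1011 = 0110
  pos 9: 1101 XOR 1011 = 0110
  pos 10: 1100 XOR 1011 = 0111
  pos 11: 1110 XOR 1011 = 0101
  pos 12: 1010 XOR 1011 = 0001
Remainder (last 3 bits) = 001. This is the CRC / FCS.

001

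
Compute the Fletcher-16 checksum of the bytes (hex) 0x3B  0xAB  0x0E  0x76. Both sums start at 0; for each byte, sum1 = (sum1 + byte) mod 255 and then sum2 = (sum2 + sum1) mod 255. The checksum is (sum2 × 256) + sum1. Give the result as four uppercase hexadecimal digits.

826B

Running sums (mod 255):
  after byte 0 (0x3B): sum1=59, sum2=59
  after byte 1 (0xAB): sum1=230, sum2=34
  after byte 2 (0x0E): sum1=244, sum2=23
  after byte 3 (0x76): sum1=107, sum2=130
Checksum = sum2·256 + sum1 = 130·256 + 107 = 33387 = 0x826B.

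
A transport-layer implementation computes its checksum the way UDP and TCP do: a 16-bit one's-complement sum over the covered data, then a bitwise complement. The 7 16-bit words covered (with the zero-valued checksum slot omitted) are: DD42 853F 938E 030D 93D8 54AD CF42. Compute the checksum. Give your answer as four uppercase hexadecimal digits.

One's-complement addition (fold any carry out of bit 15 back into bit 0):
  0xDD42 + 0x853F = 0x16281 → wrap carry → 0x6282
  0x6282 + 0x938E = 0x0F610
  0xF610 + 0x030D = 0x0F91D
  0xF91D + 0x93D8 = 0x18CF5 → wrap carry → 0x8CF6
  0x8CF6 + 0x54AD = 0x0E1A3
  0xE1A3 + 0xCF42 = 0x1B0E5 → wrap carry → 0xB0E6
One's-complement sum = 0xB0E6.
Checksum = ~0xB0E6 & 0xFFFF = 0x4F19.

4F19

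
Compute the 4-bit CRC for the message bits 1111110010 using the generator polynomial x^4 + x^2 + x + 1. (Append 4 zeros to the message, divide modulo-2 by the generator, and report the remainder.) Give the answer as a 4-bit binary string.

0010

Append 4 zeros: 11111100100000. Divide by 10111 (XOR where the leading bit is 1):
  pos 0: 11111 XOR 10111 = 01000
  pos 1: 10001 XOR 10111 = 00110
  pos 3: 11000 XOR 10111 = 01111
  pos 4: 11111 XOR 10111 = 01000
  pos 5: 10000 XOR 10111 = 00111
  pos 7: 11100 XOR 10111 = 01011
  pos 8: 10110 XOR 10111 = 00001
Remainder (last 4 bits) = 0010. This is the CRC / FCS.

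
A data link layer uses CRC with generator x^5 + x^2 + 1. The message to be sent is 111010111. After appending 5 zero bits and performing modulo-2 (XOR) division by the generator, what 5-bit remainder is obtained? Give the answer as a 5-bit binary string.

Append 5 zeros: 11101011100000. Divide by 100101 (XOR where the leading bit is 1):
  pos 0: 111010 XOR 100101 = 011111
  pos 1: 111111 XOR 100101 = 011010
  pos 2: 110101 XOR 100101 = 010000
  pos 3: 100001 XOR 100101 = 000100
  pos 6: 100000 XOR 100101 = 000101
Remainder (last 5 bits) = 10100. This is the CRC / FCS.

10100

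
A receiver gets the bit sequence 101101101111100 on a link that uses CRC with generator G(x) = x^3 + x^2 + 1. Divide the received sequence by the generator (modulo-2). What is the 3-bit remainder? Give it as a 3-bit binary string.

000

Modulo-2 division of 101101101111100 by 1101:
  pos 0: 1011 XOR 1101 = 0110
  pos 1: 1100 XOR 1101 = 0001
  pos 4: 1110 XOR 1101 = 0011
  pos 6: 1111 XOR 1101 = 0010
  pos 8: 1011 XOR 1101 = 0110
  pos 9: 1101 XOR 1101 = 0000
Remainder = 000 (zero — the frame passes the CRC check).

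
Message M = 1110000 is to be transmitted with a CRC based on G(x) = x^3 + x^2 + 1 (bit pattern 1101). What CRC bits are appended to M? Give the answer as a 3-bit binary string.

111

Append 3 zeros: 1110000000. Divide by 1101 (XOR where the leading bit is 1):
  pos 0: 1110 XOR 1101 = 0011
  pos 2: 1100 XOR 1101 = 0001
  pos 5: 1000 XOR 1101 = 0101
  pos 6: 1010 XOR 1101 = 0111
Remainder (last 3 bits) = 111. This is the CRC / FCS.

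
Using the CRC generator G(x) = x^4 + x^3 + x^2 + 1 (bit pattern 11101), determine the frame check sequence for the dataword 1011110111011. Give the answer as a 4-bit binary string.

Append 4 zeros: 10111101110110000. Divide by 11101 (XOR where the leading bit is 1):
  pos 0: 10111 XOR 11101 = 01010
  pos 1: 10101 XOR 11101 = 01000
  pos 2: 10000 XOR 11101 = 01101
  pos 3: 11011 XOR 11101 = 00110
  pos 5: 11011 XOR 11101 = 00110
  pos 7: 11001 XOR 11101 = 00100
  pos 9: 10010 XOR 11101 = 01111
  pos 10: 11110 XOR 11101 = 00011
Remainder (last 4 bits) = 1100. This is the CRC / FCS.

1100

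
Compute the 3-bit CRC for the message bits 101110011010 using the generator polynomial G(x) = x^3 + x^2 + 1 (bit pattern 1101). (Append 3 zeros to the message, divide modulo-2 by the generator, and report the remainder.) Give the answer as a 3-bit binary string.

000

Append 3 zeros: 101110011010000. Divide by 1101 (XOR where the leading bit is 1):
  pos 0: 1011 XOR 1101 = 0110
  pos 1: 1101 XOR 1101 = 0000
  pos 7: 1101 XOR 1101 = 0000
Remainder (last 3 bits) = 000. This is the CRC / FCS.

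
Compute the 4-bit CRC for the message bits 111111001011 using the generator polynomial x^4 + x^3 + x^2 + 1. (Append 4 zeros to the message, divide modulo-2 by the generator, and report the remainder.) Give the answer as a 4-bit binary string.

Append 4 zeros: 1111110010110000. Divide by 11101 (XOR where the leading bit is 1):
  pos 0: 11111 XOR 11101 = 00010
  pos 3: 10100 XOR 11101 = 01001
  pos 4: 10011 XOR 11101 = 01110
  pos 5: 11100 XOR 11101 = 00001
  pos 9: 11100 XOR 11101 = 00001
Remainder (last 4 bits) = 0100. This is the CRC / FCS.

0100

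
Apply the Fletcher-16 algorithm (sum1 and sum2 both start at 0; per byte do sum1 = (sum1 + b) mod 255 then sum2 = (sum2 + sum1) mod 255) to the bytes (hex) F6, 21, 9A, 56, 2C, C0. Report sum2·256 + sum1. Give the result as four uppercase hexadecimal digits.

F5F5

Running sums (mod 255):
  after byte 0 (F6): sum1=246, sum2=246
  after byte 1 (21): sum1=24, sum2=15
  after byte 2 (9A): sum1=178, sum2=193
  after byte 3 (56): sum1=9, sum2=202
  after byte 4 (2C): sum1=53, sum2=0
  after byte 5 (C0): sum1=245, sum2=245
Checksum = sum2·256 + sum1 = 245·256 + 245 = 62965 = 0xF5F5.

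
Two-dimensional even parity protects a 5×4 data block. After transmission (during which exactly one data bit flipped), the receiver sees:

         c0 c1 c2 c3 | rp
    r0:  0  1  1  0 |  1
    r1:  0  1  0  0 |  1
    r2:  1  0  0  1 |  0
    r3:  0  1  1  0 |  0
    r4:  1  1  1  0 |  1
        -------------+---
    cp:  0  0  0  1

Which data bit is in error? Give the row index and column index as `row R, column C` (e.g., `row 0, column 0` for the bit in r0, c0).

Recompute each row's even parity and compare to rp:
  r0: data parity 0, sent rp 1 → mismatch
  r1: data parity 1, sent rp 1 → ok
  r2: data parity 0, sent rp 0 → ok
  r3: data parity 0, sent rp 0 → ok
  r4: data parity 1, sent rp 1 → ok
Recompute each column's even parity and compare to cp:
  c0: data parity 0, sent cp 0 → ok
  c1: data parity 0, sent cp 0 → ok
  c2: data parity 1, sent cp 0 → mismatch
  c3: data parity 1, sent cp 1 → ok
Exactly one row (r0) and one column (c2) fail → the flipped bit is at their intersection.

row 0, column 2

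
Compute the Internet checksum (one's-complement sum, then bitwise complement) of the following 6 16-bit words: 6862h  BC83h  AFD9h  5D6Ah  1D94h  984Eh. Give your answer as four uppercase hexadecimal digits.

17F3

One's-complement addition (fold any carry out of bit 15 back into bit 0):
  0x6862 + 0xBC83 = 0x124E5 → wrap carry → 0x24E6
  0x24E6 + 0xAFD9 = 0x0D4BF
  0xD4BF + 0x5D6A = 0x13229 → wrap carry → 0x322A
  0x322A + 0x1D94 = 0x04FBE
  0x4FBE + 0x984E = 0x0E80C
One's-complement sum = 0xE80C.
Checksum = ~0xE80C & 0xFFFF = 0x17F3.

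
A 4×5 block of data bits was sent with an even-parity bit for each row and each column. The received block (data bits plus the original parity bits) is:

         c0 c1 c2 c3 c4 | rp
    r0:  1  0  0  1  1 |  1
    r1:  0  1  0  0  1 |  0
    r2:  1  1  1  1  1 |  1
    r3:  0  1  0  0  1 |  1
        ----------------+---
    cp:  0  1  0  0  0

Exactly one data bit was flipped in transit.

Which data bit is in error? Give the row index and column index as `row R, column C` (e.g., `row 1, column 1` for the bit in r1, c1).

row 3, column 2

Recompute each row's even parity and compare to rp:
  r0: data parity 1, sent rp 1 → ok
  r1: data parity 0, sent rp 0 → ok
  r2: data parity 1, sent rp 1 → ok
  r3: data parity 0, sent rp 1 → mismatch
Recompute each column's even parity and compare to cp:
  c0: data parity 0, sent cp 0 → ok
  c1: data parity 1, sent cp 1 → ok
  c2: data parity 1, sent cp 0 → mismatch
  c3: data parity 0, sent cp 0 → ok
  c4: data parity 0, sent cp 0 → ok
Exactly one row (r3) and one column (c2) fail → the flipped bit is at their intersection.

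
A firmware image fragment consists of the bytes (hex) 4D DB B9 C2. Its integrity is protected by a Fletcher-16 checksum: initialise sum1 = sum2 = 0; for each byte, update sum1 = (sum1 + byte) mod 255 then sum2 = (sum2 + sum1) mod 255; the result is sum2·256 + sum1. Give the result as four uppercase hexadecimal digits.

FEA5

Running sums (mod 255):
  after byte 0 (4D): sum1=77, sum2=77
  after byte 1 (DB): sum1=41, sum2=118
  after byte 2 (B9): sum1=226, sum2=89
  after byte 3 (C2): sum1=165, sum2=254
Checksum = sum2·256 + sum1 = 254·256 + 165 = 65189 = 0xFEA5.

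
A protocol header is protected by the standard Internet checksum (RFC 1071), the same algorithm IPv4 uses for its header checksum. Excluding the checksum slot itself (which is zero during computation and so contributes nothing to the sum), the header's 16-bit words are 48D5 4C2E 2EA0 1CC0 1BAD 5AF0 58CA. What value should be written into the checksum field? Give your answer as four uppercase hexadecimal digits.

5034

One's-complement addition (fold any carry out of bit 15 back into bit 0):
  0x48D5 + 0x4C2E = 0x09503
  0x9503 + 0x2EA0 = 0x0C3A3
  0xC3A3 + 0x1CC0 = 0x0E063
  0xE063 + 0x1BAD = 0x0FC10
  0xFC10 + 0x5AF0 = 0x15700 → wrap carry → 0x5701
  0x5701 + 0x58CA = 0x0AFCB
One's-complement sum = 0xAFCB.
Checksum = ~0xAFCB & 0xFFFF = 0x5034.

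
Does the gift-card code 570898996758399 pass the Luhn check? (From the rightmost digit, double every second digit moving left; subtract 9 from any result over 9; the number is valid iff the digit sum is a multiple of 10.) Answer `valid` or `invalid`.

invalid

From the right, keep odd positions and double even positions (subtract 9 from any doubled value over 9):
  doubled (positions 2,4,...): 9 7 5 9 7 7 5 → sum 49
  kept (positions 1,3,...): 9 3 5 6 9 9 0 5 → sum 46
Total = 95.
95 mod 10 = 5, so the number is invalid.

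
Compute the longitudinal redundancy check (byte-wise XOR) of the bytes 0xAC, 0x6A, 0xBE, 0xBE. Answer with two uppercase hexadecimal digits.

XOR the bytes together:
  start with 0xAC
  0xAC ⊕ 0x6A = 0xC6
  0xC6 ⊕ 0xBE = 0x78
  0x78 ⊕ 0xBE = 0xC6

C6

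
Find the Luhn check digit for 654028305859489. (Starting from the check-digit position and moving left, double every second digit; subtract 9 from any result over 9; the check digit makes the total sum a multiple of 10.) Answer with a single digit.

2

Partial digits right→left: 9 8 4 9 5 8 5 0 3 8 2 0 4 5 6
Double every second digit counting from the check-digit position (so the 1st, 3rd, 5th, ... of the partial from the right).
  doubled (with −9 where >9): 9 8 1 1 6 4 8 3 → sum 40
  kept as-is: 8 9 8 0 8 0 5 → sum 38
Total = 40 + 38 = 78.
Check digit = (10 − (78 mod 10)) mod 10 = 2.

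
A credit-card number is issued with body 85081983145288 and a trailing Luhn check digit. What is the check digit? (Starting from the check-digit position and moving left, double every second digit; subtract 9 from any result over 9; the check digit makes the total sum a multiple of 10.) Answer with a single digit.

7

Partial digits right→left: 8 8 2 5 4 1 3 8 9 1 8 0 5 8
Double every second digit counting from the check-digit position (so the 1st, 3rd, 5th, ... of the partial from the right).
  doubled (with −9 where >9): 7 4 8 6 9 7 1 → sum 42
  kept as-is: 8 5 1 8 1 0 8 → sum 31
Total = 42 + 31 = 73.
Check digit = (10 − (73 mod 10)) mod 10 = 7.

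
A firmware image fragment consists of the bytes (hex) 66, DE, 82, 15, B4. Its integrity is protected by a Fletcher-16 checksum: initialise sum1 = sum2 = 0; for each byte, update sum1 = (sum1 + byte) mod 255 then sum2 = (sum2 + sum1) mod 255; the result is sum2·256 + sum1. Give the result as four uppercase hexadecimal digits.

Running sums (mod 255):
  after byte 0 (66): sum1=102, sum2=102
  after byte 1 (DE): sum1=69, sum2=171
  after byte 2 (82): sum1=199, sum2=115
  after byte 3 (15): sum1=220, sum2=80
  after byte 4 (B4): sum1=145, sum2=225
Checksum = sum2·256 + sum1 = 225·256 + 145 = 57745 = 0xE191.

E191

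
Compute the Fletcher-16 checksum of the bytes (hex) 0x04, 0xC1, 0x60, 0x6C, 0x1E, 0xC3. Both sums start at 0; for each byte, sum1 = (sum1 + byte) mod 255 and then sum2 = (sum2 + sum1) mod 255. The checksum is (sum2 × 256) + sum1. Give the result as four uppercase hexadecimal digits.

Running sums (mod 255):
  after byte 0 (0x04): sum1=4, sum2=4
  after byte 1 (0xC1): sum1=197, sum2=201
  after byte 2 (0x60): sum1=38, sum2=239
  after byte 3 (0x6C): sum1=146, sum2=130
  after byte 4 (0x1E): sum1=176, sum2=51
  after byte 5 (0xC3): sum1=116, sum2=167
Checksum = sum2·256 + sum1 = 167·256 + 116 = 42868 = 0xA774.

A774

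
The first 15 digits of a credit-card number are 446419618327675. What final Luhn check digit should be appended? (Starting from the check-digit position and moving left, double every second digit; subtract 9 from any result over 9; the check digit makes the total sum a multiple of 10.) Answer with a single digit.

Partial digits right→left: 5 7 6 7 2 3 8 1 6 9 1 4 6 4 4
Double every second digit counting from the check-digit position (so the 1st, 3rd, 5th, ... of the partial from the right).
  doubled (with −9 where >9): 1 3 4 7 3 2 3 8 → sum 31
  kept as-is: 7 7 3 1 9 4 4 → sum 35
Total = 31 + 35 = 66.
Check digit = (10 − (66 mod 10)) mod 10 = 4.

4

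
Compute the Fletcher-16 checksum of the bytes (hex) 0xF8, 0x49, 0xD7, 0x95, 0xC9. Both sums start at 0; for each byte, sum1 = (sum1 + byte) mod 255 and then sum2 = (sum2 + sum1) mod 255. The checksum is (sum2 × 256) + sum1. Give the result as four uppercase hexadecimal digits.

Running sums (mod 255):
  after byte 0 (0xF8): sum1=248, sum2=248
  after byte 1 (0x49): sum1=66, sum2=59
  after byte 2 (0xD7): sum1=26, sum2=85
  after byte 3 (0x95): sum1=175, sum2=5
  after byte 4 (0xC9): sum1=121, sum2=126
Checksum = sum2·256 + sum1 = 126·256 + 121 = 32377 = 0x7E79.

7E79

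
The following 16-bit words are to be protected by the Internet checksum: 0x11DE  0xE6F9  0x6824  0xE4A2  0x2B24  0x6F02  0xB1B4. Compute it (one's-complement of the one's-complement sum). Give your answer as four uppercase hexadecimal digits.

One's-complement addition (fold any carry out of bit 15 back into bit 0):
  0x11DE + 0xE6F9 = 0x0F8D7
  0xF8D7 + 0x6824 = 0x160FB → wrap carry → 0x60FC
  0x60FC + 0xE4A2 = 0x1459E → wrap carry → 0x459F
  0x459F + 0x2B24 = 0x070C3
  0x70C3 + 0x6F02 = 0x0DFC5
  0xDFC5 + 0xB1B4 = 0x19179 → wrap carry → 0x917A
One's-complement sum = 0x917A.
Checksum = ~0x917A & 0xFFFF = 0x6E85.

6E85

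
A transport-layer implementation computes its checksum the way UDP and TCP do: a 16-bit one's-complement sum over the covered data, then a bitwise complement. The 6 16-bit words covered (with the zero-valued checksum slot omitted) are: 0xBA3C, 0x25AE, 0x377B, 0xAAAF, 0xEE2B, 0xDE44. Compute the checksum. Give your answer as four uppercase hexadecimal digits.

7179

One's-complement addition (fold any carry out of bit 15 back into bit 0):
  0xBA3C + 0x25AE = 0x0DFEA
  0xDFEA + 0x377B = 0x11765 → wrap carry → 0x1766
  0x1766 + 0xAAAF = 0x0C215
  0xC215 + 0xEE2B = 0x1B040 → wrap carry → 0xB041
  0xB041 + 0xDE44 = 0x18E85 → wrap carry → 0x8E86
One's-complement sum = 0x8E86.
Checksum = ~0x8E86 & 0xFFFF = 0x7179.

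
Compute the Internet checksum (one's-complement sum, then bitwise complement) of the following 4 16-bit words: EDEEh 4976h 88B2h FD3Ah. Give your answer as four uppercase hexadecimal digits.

One's-complement addition (fold any carry out of bit 15 back into bit 0):
  0xEDEE + 0x4976 = 0x13764 → wrap carry → 0x3765
  0x3765 + 0x88B2 = 0x0C017
  0xC017 + 0xFD3A = 0x1BD51 → wrap carry → 0xBD52
One's-complement sum = 0xBD52.
Checksum = ~0xBD52 & 0xFFFF = 0x42AD.

42AD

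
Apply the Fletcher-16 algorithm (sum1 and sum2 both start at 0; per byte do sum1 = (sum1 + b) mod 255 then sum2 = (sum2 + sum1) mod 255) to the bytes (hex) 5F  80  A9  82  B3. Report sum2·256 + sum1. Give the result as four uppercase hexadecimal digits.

Running sums (mod 255):
  after byte 0 (5F): sum1=95, sum2=95
  after byte 1 (80): sum1=223, sum2=63
  after byte 2 (A9): sum1=137, sum2=200
  after byte 3 (82): sum1=12, sum2=212
  after byte 4 (B3): sum1=191, sum2=148
Checksum = sum2·256 + sum1 = 148·256 + 191 = 38079 = 0x94BF.

94BF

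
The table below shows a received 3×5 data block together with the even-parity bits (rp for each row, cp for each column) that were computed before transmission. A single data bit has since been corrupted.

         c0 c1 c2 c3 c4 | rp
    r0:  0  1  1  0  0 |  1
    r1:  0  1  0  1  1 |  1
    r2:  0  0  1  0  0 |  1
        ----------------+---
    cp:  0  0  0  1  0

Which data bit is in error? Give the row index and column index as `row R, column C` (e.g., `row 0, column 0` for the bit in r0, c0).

Recompute each row's even parity and compare to rp:
  r0: data parity 0, sent rp 1 → mismatch
  r1: data parity 1, sent rp 1 → ok
  r2: data parity 1, sent rp 1 → ok
Recompute each column's even parity and compare to cp:
  c0: data parity 0, sent cp 0 → ok
  c1: data parity 0, sent cp 0 → ok
  c2: data parity 0, sent cp 0 → ok
  c3: data parity 1, sent cp 1 → ok
  c4: data parity 1, sent cp 0 → mismatch
Exactly one row (r0) and one column (c4) fail → the flipped bit is at their intersection.

row 0, column 4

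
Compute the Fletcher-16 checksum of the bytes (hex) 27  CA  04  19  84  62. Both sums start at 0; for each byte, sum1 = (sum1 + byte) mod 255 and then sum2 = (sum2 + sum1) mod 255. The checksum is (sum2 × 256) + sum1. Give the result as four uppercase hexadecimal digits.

Running sums (mod 255):
  after byte 0 (27): sum1=39, sum2=39
  after byte 1 (CA): sum1=241, sum2=25
  after byte 2 (04): sum1=245, sum2=15
  after byte 3 (19): sum1=15, sum2=30
  after byte 4 (84): sum1=147, sum2=177
  after byte 5 (62): sum1=245, sum2=167
Checksum = sum2·256 + sum1 = 167·256 + 245 = 42997 = 0xA7F5.

A7F5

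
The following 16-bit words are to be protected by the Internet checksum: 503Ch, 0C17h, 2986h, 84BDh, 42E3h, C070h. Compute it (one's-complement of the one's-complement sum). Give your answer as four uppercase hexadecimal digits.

One's-complement addition (fold any carry out of bit 15 back into bit 0):
  0x503C + 0x0C17 = 0x05C53
  0x5C53 + 0x2986 = 0x085D9
  0x85D9 + 0x84BD = 0x10A96 → wrap carry → 0x0A97
  0x0A97 + 0x42E3 = 0x04D7A
  0x4D7A + 0xC070 = 0x10DEA → wrap carry → 0x0DEB
One's-complement sum = 0x0DEB.
Checksum = ~0x0DEB & 0xFFFF = 0xF214.

F214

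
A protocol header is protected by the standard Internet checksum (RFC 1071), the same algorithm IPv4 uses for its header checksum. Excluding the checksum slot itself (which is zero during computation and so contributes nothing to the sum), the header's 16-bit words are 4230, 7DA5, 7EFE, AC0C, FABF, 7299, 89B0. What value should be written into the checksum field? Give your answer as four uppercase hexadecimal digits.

1E15

One's-complement addition (fold any carry out of bit 15 back into bit 0):
  0x4230 + 0x7DA5 = 0x0BFD5
  0xBFD5 + 0x7EFE = 0x13ED3 → wrap carry → 0x3ED4
  0x3ED4 + 0xAC0C = 0x0EAE0
  0xEAE0 + 0xFABF = 0x1E59F → wrap carry → 0xE5A0
  0xE5A0 + 0x7299 = 0x15839 → wrap carry → 0x583A
  0x583A + 0x89B0 = 0x0E1EA
One's-complement sum = 0xE1EA.
Checksum = ~0xE1EA & 0xFFFF = 0x1E15.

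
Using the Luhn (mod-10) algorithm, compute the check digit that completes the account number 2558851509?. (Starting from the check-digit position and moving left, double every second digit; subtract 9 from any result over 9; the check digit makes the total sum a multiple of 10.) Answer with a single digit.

Partial digits right→left: 9 0 5 1 5 8 8 5 5 2
Double every second digit counting from the check-digit position (so the 1st, 3rd, 5th, ... of the partial from the right).
  doubled (with −9 where >9): 9 1 1 7 1 → sum 19
  kept as-is: 0 1 8 5 2 → sum 16
Total = 19 + 16 = 35.
Check digit = (10 − (35 mod 10)) mod 10 = 5.

5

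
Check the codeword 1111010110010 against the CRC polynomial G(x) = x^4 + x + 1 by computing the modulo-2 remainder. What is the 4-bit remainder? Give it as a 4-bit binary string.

Modulo-2 division of 1111010110010 by 10011:
  pos 0: 11110 XOR 10011 = 01101
  pos 1: 11011 XOR 10011 = 01000
  pos 2: 10000 XOR 10011 = 00011
  pos 5: 11110 XOR 10011 = 01101
  pos 6: 11010 XOR 10011 = 01001
  pos 7: 10011 XOR 10011 = 00000
Remainder = 0000 (zero — the frame passes the CRC check).

0000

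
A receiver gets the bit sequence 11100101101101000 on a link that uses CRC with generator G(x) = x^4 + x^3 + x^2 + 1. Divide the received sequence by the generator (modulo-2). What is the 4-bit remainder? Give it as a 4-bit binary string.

Modulo-2 division of 11100101101101000 by 11101:
  pos 0: 11100 XOR 11101 = 00001
  pos 4: 11011 XOR 11101 = 00110
  pos 6: 11001 XOR 11101 = 00100
  pos 8: 10010 XOR 11101 = 01111
  pos 9: 11111 XOR 11101 = 00010
  pos 12: 10000 XOR 11101 = 01101
Remainder = 1101 (nonzero — an error is detected).

1101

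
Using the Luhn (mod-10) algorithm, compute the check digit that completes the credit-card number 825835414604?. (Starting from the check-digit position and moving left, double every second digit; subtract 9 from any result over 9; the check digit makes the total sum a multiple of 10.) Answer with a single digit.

1

Partial digits right→left: 4 0 6 4 1 4 5 3 8 5 2 8
Double every second digit counting from the check-digit position (so the 1st, 3rd, 5th, ... of the partial from the right).
  doubled (with −9 where >9): 8 3 2 1 7 4 → sum 25
  kept as-is: 0 4 4 3 5 8 → sum 24
Total = 25 + 24 = 49.
Check digit = (10 − (49 mod 10)) mod 10 = 1.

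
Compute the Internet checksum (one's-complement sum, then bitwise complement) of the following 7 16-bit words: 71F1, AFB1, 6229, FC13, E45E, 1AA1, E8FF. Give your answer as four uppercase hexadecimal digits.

One's-complement addition (fold any carry out of bit 15 back into bit 0):
  0x71F1 + 0xAFB1 = 0x121A2 → wrap carry → 0x21A3
  0x21A3 + 0x6229 = 0x083CC
  0x83CC + 0xFC13 = 0x17FDF → wrap carry → 0x7FE0
  0x7FE0 + 0xE45E = 0x1643E → wrap carry → 0x643F
  0x643F + 0x1AA1 = 0x07EE0
  0x7EE0 + 0xE8FF = 0x167DF → wrap carry → 0x67E0
One's-complement sum = 0x67E0.
Checksum = ~0x67E0 & 0xFFFF = 0x981F.

981F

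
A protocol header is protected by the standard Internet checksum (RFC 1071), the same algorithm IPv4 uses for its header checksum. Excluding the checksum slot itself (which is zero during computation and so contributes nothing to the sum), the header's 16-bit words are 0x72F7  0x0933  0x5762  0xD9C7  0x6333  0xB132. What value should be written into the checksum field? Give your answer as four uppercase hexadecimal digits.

3E45

One's-complement addition (fold any carry out of bit 15 back into bit 0):
  0x72F7 + 0x0933 = 0x07C2A
  0x7C2A + 0x5762 = 0x0D38C
  0xD38C + 0xD9C7 = 0x1AD53 → wrap carry → 0xAD54
  0xAD54 + 0x6333 = 0x11087 → wrap carry → 0x1088
  0x1088 + 0xB132 = 0x0C1BA
One's-complement sum = 0xC1BA.
Checksum = ~0xC1BA & 0xFFFF = 0x3E45.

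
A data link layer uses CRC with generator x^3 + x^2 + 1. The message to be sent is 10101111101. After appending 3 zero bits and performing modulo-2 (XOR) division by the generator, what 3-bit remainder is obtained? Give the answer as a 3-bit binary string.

110

Append 3 zeros: 10101111101000. Divide by 1101 (XOR where the leading bit is 1):
  pos 0: 1010 XOR 1101 = 0111
  pos 1: 1111 XOR 1101 = 0010
  pos 3: 1011 XOR 1101 = 0110
  pos 4: 1101 XOR 1101 = 0000
  pos 8: 1010 XOR 1101 = 0111
  pos 9: 1110 XOR 1101 = 0011
Remainder (last 3 bits) = 110. This is the CRC / FCS.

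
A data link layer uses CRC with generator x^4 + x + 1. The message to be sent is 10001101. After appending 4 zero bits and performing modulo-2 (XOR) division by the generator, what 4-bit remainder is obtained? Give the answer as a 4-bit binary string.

Append 4 zeros: 100011010000. Divide by 10011 (XOR where the leading bit is 1):
  pos 0: 10001 XOR 10011 = 00010
  pos 3: 10101 XOR 10011 = 00110
  pos 5: 11000 XOR 10011 = 01011
  pos 6: 10110 XOR 10011 = 00101
Remainder (last 4 bits) = 1010. This is the CRC / FCS.

1010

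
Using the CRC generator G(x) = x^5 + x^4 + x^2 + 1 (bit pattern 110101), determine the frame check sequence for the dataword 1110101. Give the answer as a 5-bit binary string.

01110

Append 5 zeros: 111010100000. Divide by 110101 (XOR where the leading bit is 1):
  pos 0: 111010 XOR 110101 = 001111
  pos 2: 111110 XOR 110101 = 001011
  pos 4: 101100 XOR 110101 = 011001
  pos 5: 110010 XOR 110101 = 000111
Remainder (last 5 bits) = 01110. This is the CRC / FCS.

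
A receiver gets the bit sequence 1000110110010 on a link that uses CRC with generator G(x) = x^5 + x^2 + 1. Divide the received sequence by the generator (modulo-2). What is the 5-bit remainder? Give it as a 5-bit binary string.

Modulo-2 division of 1000110110010 by 100101:
  pos 0: 100011 XOR 100101 = 000110
  pos 3: 110011 XOR 100101 = 010110
  pos 4: 101100 XOR 100101 = 001001
  pos 6: 100101 XOR 100101 = 000000
Remainder = 00000 (zero — the frame passes the CRC check).

00000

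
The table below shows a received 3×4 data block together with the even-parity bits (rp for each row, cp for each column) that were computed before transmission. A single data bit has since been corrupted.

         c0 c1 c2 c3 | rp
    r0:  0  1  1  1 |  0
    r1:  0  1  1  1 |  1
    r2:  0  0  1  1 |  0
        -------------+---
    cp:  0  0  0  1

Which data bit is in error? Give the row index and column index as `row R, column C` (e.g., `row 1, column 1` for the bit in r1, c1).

row 0, column 2

Recompute each row's even parity and compare to rp:
  r0: data parity 1, sent rp 0 → mismatch
  r1: data parity 1, sent rp 1 → ok
  r2: data parity 0, sent rp 0 → ok
Recompute each column's even parity and compare to cp:
  c0: data parity 0, sent cp 0 → ok
  c1: data parity 0, sent cp 0 → ok
  c2: data parity 1, sent cp 0 → mismatch
  c3: data parity 1, sent cp 1 → ok
Exactly one row (r0) and one column (c2) fail → the flipped bit is at their intersection.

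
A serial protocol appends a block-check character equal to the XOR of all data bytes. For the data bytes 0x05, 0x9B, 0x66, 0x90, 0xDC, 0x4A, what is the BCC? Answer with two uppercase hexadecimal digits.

XOR the bytes together:
  start with 0x05
  0x05 ⊕ 0x9B = 0x9E
  0x9E ⊕ 0x66 = 0xF8
  0xF8 ⊕ 0x90 = 0x68
  0x68 ⊕ 0xDC = 0xB4
  0xB4 ⊕ 0x4A = 0xFE

FE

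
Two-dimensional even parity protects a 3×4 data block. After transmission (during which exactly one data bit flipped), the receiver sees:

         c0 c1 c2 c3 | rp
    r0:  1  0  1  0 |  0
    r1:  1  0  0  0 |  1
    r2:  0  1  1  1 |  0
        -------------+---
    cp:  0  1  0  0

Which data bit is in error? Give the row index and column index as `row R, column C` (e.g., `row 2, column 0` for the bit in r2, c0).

Recompute each row's even parity and compare to rp:
  r0: data parity 0, sent rp 0 → ok
  r1: data parity 1, sent rp 1 → ok
  r2: data parity 1, sent rp 0 → mismatch
Recompute each column's even parity and compare to cp:
  c0: data parity 0, sent cp 0 → ok
  c1: data parity 1, sent cp 1 → ok
  c2: data parity 0, sent cp 0 → ok
  c3: data parity 1, sent cp 0 → mismatch
Exactly one row (r2) and one column (c3) fail → the flipped bit is at their intersection.

row 2, column 3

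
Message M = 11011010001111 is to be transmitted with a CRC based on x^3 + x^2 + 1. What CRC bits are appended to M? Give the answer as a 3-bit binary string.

001

Append 3 zeros: 11011010001111000. Divide by 1101 (XOR where the leading bit is 1):
  pos 0: 1101 XOR 1101 = 0000
  pos 4: 1010 XOR 1101 = 0111
  pos 5: 1110 XOR 1101 = 0011
  pos 7: 1101 XOR 1101 = 0000
  pos 11: 1110 XOR 1101 = 0011
  pos 13: 1100 XOR 1101 = 0001
Remainder (last 3 bits) = 001. This is the CRC / FCS.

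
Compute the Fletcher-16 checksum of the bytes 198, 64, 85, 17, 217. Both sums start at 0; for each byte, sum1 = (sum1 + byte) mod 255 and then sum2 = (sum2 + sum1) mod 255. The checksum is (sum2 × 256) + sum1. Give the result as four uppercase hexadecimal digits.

Running sums (mod 255):
  after byte 0 (198): sum1=198, sum2=198
  after byte 1 (64): sum1=7, sum2=205
  after byte 2 (85): sum1=92, sum2=42
  after byte 3 (17): sum1=109, sum2=151
  after byte 4 (217): sum1=71, sum2=222
Checksum = sum2·256 + sum1 = 222·256 + 71 = 56903 = 0xDE47.

DE47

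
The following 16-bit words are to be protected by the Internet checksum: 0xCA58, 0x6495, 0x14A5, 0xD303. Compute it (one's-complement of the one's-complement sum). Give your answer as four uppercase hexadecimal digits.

E968

One's-complement addition (fold any carry out of bit 15 back into bit 0):
  0xCA58 + 0x6495 = 0x12EED → wrap carry → 0x2EEE
  0x2EEE + 0x14A5 = 0x04393
  0x4393 + 0xD303 = 0x11696 → wrap carry → 0x1697
One's-complement sum = 0x1697.
Checksum = ~0x1697 & 0xFFFF = 0xE968.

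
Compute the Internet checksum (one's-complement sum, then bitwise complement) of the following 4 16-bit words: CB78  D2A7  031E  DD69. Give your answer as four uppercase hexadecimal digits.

8157

One's-complement addition (fold any carry out of bit 15 back into bit 0):
  0xCB78 + 0xD2A7 = 0x19E1F → wrap carry → 0x9E20
  0x9E20 + 0x031E = 0x0A13E
  0xA13E + 0xDD69 = 0x17EA7 → wrap carry → 0x7EA8
One's-complement sum = 0x7EA8.
Checksum = ~0x7EA8 & 0xFFFF = 0x8157.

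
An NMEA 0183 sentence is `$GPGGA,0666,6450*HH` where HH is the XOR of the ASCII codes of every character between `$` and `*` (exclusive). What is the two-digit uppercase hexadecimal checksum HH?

57

XOR the ASCII codes of the payload characters:
  'G' = 0x47 → acc = 0x47
  'P' = 0x50 → acc = 0x17
  'G' = 0x47 → acc = 0x50
  'G' = 0x47 → acc = 0x17
  'A' = 0x41 → acc = 0x56
  ',' = 0x2C → acc = 0x7A
  '0' = 0x30 → acc = 0x4A
  '6' = 0x36 → acc = 0x7C
  '6' = 0x36 → acc = 0x4A
  '6' = 0x36 → acc = 0x7C
  ',' = 0x2C → acc = 0x50
  '6' = 0x36 → acc = 0x66
  '4' = 0x34 → acc = 0x52
  '5' = 0x35 → acc = 0x67
  '0' = 0x30 → acc = 0x57
Checksum = 0x57.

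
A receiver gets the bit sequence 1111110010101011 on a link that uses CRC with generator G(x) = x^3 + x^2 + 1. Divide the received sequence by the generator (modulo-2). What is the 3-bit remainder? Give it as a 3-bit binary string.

000

Modulo-2 division of 1111110010101011 by 1101:
  pos 0: 1111 XOR 1101 = 0010
  pos 2: 1011 XOR 1101 = 0110
  pos 3: 1100 XOR 1101 = 0001
  pos 6: 1010 XOR 1101 = 0111
  pos 7: 1111 XOR 1101 = 0010
  pos 9: 1001 XOR 1101 = 0100
  pos 10: 1000 XOR 1101 = 0101
  pos 11: 1011 XOR 1101 = 0110
  pos 12: 1101 XOR 1101 = 0000
Remainder = 000 (zero — the frame passes the CRC check).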